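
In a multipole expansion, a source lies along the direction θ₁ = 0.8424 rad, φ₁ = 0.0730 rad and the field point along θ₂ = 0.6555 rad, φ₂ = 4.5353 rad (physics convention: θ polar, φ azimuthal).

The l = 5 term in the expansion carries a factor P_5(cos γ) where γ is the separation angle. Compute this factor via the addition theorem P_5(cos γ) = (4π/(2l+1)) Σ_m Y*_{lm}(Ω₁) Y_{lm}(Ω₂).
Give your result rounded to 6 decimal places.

Addition theorem: P_5(cos γ) = (4π/11) Σ_m Y*_{lm}(Ω₁) Y_{lm}(Ω₂), m = −5…5:
  [-5]  conj(Y_{5,-5})(Ω₁) = 0.10033 + 0.03834j ; Y_{5,-5}(Ω₂) = -0.03024 + 0.02472j ; Δ = -0.00398 + 0.00132j
  [-4]  conj(Y_{5,-4})(Ω₁) = 0.29016 + 0.08722j ; Y_{5,-4}(Ω₂) = 0.12199 + 0.10450j ; Δ = 0.02628 + 0.04096j
  [-3]  conj(Y_{5,-3})(Ω₁) = 0.41932 + 0.09333j ; Y_{5,-3}(Ω₂) = 0.18482 - 0.31452j ; Δ = 0.10685 - 0.11463j
  [-2]  conj(Y_{5,-2})(Ω₁) = 0.20472 + 0.03010j ; Y_{5,-2}(Ω₂) = -0.41452 - 0.15328j ; Δ = -0.08025 - 0.04386j
  [-1]  conj(Y_{5,-1})(Ω₁) = -0.25749 - 0.01883j ; Y_{5,-1}(Ω₂) = -0.01704 + 0.09523j ; Δ = 0.00618 - 0.02420j
  [+0]  conj(Y_{5,0})(Ω₁) = -0.28400 + 0.00000j ; Y_{5,0}(Ω₂) = -0.38102 + 0.00000j ; Δ = 0.10821 + 0.00000j
  [+1]  conj(Y_{5,1})(Ω₁) = 0.25749 - 0.01883j ; Y_{5,1}(Ω₂) = 0.01704 + 0.09523j ; Δ = 0.00618 + 0.02420j
  [+2]  conj(Y_{5,2})(Ω₁) = 0.20472 - 0.03010j ; Y_{5,2}(Ω₂) = -0.41452 + 0.15328j ; Δ = -0.08025 + 0.04386j
  [+3]  conj(Y_{5,3})(Ω₁) = -0.41932 + 0.09333j ; Y_{5,3}(Ω₂) = -0.18482 - 0.31452j ; Δ = 0.10685 + 0.11463j
  [+4]  conj(Y_{5,4})(Ω₁) = 0.29016 - 0.08722j ; Y_{5,4}(Ω₂) = 0.12199 - 0.10450j ; Δ = 0.02628 - 0.04096j
  [+5]  conj(Y_{5,5})(Ω₁) = -0.10033 + 0.03834j ; Y_{5,5}(Ω₂) = 0.03024 + 0.02472j ; Δ = -0.00398 - 0.00132j
Total Σ_m = 0.21838 + 0.00000j. Multiply by 1.142397: 0.24948 + 0.00000j. P_5(cos γ) = 0.249477

0.249477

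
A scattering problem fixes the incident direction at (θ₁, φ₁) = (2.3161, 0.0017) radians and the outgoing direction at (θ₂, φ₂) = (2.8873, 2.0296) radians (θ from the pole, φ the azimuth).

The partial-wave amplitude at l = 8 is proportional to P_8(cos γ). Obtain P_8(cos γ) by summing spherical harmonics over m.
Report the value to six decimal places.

0.145607

Expand P_8 via completeness: Σ_{m} conj(Y_{8,m}) at Ω₁ times Y_{8,m} at Ω₂ —
  term(m=-8) = -0.00000 + 0.00000j   from Y*(Ω₁)=0.04384 + 0.00060j, Y(Ω₂)=-0.00001 + 0.00000j
  term(m=-7) = -0.00000 - 0.00002j   from Y*(Ω₁)=-0.16184 - 0.00193j, Y(Ω₂)=0.00001 + 0.00013j
  term(m=-6) = 0.00040 + 0.00017j   from Y*(Ω₁)=0.34974 + 0.00357j, Y(Ω₂)=0.00115 + 0.00047j
  term(m=-5) = -0.00305 + 0.00265j   from Y*(Ω₁)=-0.46087 - 0.00392j, Y(Ω₂)=0.00657 - 0.00580j
  term(m=-4) = -0.00320 - 0.01216j   from Y*(Ω₁)=0.27549 + 0.00187j, Y(Ω₂)=-0.01192 - 0.04404j
  term(m=-3) = -0.02825 - 0.00571j   from Y*(Ω₁)=0.16647 + 0.00085j, Y(Ω₂)=-0.16988 - 0.03344j
  term(m=-2) = 0.10297 - 0.13362j   from Y*(Ω₁)=-0.37614 - 0.00128j, Y(Ω₂)=-0.27255 + 0.35616j
  term(m=-1) = 0.00125 + 0.00254j   from Y*(Ω₁)=0.00431 + 0.00001j, Y(Ω₂)=0.29088 + 0.58887j
  term(m=+0) = 0.05675 + 0.00000j   from Y*(Ω₁)=0.36994 + 0.00000j, Y(Ω₂)=0.15340 + 0.00000j
  term(m=+1) = 0.00125 - 0.00254j   from Y*(Ω₁)=-0.00431 + 0.00001j, Y(Ω₂)=-0.29088 + 0.58887j
  term(m=+2) = 0.10297 + 0.13362j   from Y*(Ω₁)=-0.37614 + 0.00128j, Y(Ω₂)=-0.27255 - 0.35616j
  term(m=+3) = -0.02825 + 0.00571j   from Y*(Ω₁)=-0.16647 + 0.00085j, Y(Ω₂)=0.16988 - 0.03344j
  term(m=+4) = -0.00320 + 0.01216j   from Y*(Ω₁)=0.27549 - 0.00187j, Y(Ω₂)=-0.01192 + 0.04404j
  term(m=+5) = -0.00305 - 0.00265j   from Y*(Ω₁)=0.46087 - 0.00392j, Y(Ω₂)=-0.00657 - 0.00580j
  term(m=+6) = 0.00040 - 0.00017j   from Y*(Ω₁)=0.34974 - 0.00357j, Y(Ω₂)=0.00115 - 0.00047j
  term(m=+7) = -0.00000 + 0.00002j   from Y*(Ω₁)=0.16184 - 0.00193j, Y(Ω₂)=-0.00001 + 0.00013j
  term(m=+8) = -0.00000 - 0.00000j   from Y*(Ω₁)=0.04384 - 0.00060j, Y(Ω₂)=-0.00001 - 0.00000j
Accumulated sum 0.19698 - 0.00000j; after 4π/(2l+1) scaling, 0.14561 - 0.00000j ⇒ P_8 = 0.145607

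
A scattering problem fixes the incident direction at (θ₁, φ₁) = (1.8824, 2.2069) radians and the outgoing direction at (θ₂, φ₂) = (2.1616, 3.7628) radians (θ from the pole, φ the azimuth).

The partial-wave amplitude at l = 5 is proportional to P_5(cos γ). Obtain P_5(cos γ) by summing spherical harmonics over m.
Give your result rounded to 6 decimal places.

0.290650

Term-by-term m-sum for l=5 (normalisation 4π/11 = 1.142397):
  [-5]  conj(Y_{5,-5})(Ω₁) = 0.01411 - 0.36236j ; Y_{5,-5}(Ω₂) = 0.18325 + 0.00652j ; Δ = 0.00495 - 0.06631j
  [-4]  conj(Y_{5,-4})(Ω₁) = 0.30544 - 0.20770j ; Y_{5,-4}(Ω₂) = 0.30802 + 0.23746j ; Δ = 0.14340 + 0.00855j
  [-3]  conj(Y_{5,-3})(Ω₁) = -0.04336 - 0.01522j ; Y_{5,-3}(Ω₂) = 0.10253 + 0.34009j ; Δ = 0.00073 - 0.01631j
  [-2]  conj(Y_{5,-2})(Ω₁) = -0.09943 - 0.32305j ; Y_{5,-2}(Ω₂) = 0.01452 - 0.04262j ; Δ = -0.01521 - 0.00045j
  [-1]  conj(Y_{5,-1})(Ω₁) = 0.02361 - 0.03198j ; Y_{5,-1}(Ω₂) = 0.28598 - 0.20469j ; Δ = 0.00021 - 0.01398j
  [+0]  conj(Y_{5,0})(Ω₁) = -0.32187 + 0.00000j ; Y_{5,0}(Ω₂) = 0.04263 + 0.00000j ; Δ = -0.01372 + 0.00000j
  [+1]  conj(Y_{5,1})(Ω₁) = -0.02361 - 0.03198j ; Y_{5,1}(Ω₂) = -0.28598 - 0.20469j ; Δ = 0.00021 + 0.01398j
  [+2]  conj(Y_{5,2})(Ω₁) = -0.09943 + 0.32305j ; Y_{5,2}(Ω₂) = 0.01452 + 0.04262j ; Δ = -0.01521 + 0.00045j
  [+3]  conj(Y_{5,3})(Ω₁) = 0.04336 - 0.01522j ; Y_{5,3}(Ω₂) = -0.10253 + 0.34009j ; Δ = 0.00073 + 0.01631j
  [+4]  conj(Y_{5,4})(Ω₁) = 0.30544 + 0.20770j ; Y_{5,4}(Ω₂) = 0.30802 - 0.23746j ; Δ = 0.14340 - 0.00855j
  [+5]  conj(Y_{5,5})(Ω₁) = -0.01411 - 0.36236j ; Y_{5,5}(Ω₂) = -0.18325 + 0.00652j ; Δ = 0.00495 + 0.06631j
Σ over m = 0.25442 + 0.00000j; ×(4π/11) → 0.29065 + 0.00000j. Real part: 0.290650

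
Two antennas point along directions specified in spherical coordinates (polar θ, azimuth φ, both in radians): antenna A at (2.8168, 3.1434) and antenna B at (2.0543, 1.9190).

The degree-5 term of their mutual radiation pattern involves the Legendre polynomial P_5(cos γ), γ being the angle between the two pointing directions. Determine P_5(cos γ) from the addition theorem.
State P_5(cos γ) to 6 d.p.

Addition theorem: P_5(cos γ) = (4π/11) Σ_m Y*_{lm}(Ω₁) Y_{lm}(Ω₂), m = −5…5:
  m=-5: Y*=-0.00154 - 0.00001j  Y=-0.24886 + 0.04277j  product 0.00038 - 0.00006j
  m=-4: Y*=-0.01442 - 0.00010j  Y=-0.07423 + 0.41264j  product 0.00111 - 0.00594j
  m=-3: Y*=-0.07963 - 0.00043j  Y=0.19621 + 0.11396j  product -0.01557 - 0.00916j
  m=-2: Y*=-0.27715 - 0.00100j  Y=-0.16661 + 0.13931j  product 0.04632 - 0.03844j
  m=-1: Y*=-0.54848 - 0.00099j  Y=0.10109 + 0.27849j  product -0.05517 - 0.15285j
  m=+0: Y*=-0.32704 + 0.00000j  Y=-0.15301 + 0.00000j  product 0.05004 + 0.00000j
  m=+1: Y*=0.54848 - 0.00099j  Y=-0.10109 + 0.27849j  product -0.05517 + 0.15285j
  m=+2: Y*=-0.27715 + 0.00100j  Y=-0.16661 - 0.13931j  product 0.04632 + 0.03844j
  m=+3: Y*=0.07963 - 0.00043j  Y=-0.19621 + 0.11396j  product -0.01557 + 0.00916j
  m=+4: Y*=-0.01442 + 0.00010j  Y=-0.07423 - 0.41264j  product 0.00111 + 0.00594j
  m=+5: Y*=0.00154 - 0.00001j  Y=0.24886 + 0.04277j  product 0.00038 + 0.00006j
Total Σ_m = 0.00417 - 0.00000j. Multiply by 1.142397: 0.00477 - 0.00000j. P_5(cos γ) = 0.004767

0.004767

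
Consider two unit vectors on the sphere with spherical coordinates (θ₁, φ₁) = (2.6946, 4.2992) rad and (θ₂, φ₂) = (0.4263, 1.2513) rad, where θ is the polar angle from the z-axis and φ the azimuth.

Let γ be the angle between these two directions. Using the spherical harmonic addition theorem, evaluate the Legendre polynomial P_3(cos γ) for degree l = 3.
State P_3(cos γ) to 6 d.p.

-0.994019

Summing Y*_{l m}(θ₁,φ₁)·Y_{l m}(θ₂,φ₂) over m ∈ [−3, 3]; prefactor 4π/(2·3+1) = 1.795196:
  [-3]  conj(Y_{3,-3})(Ω₁) = (0.031865, 0.010958) ; Y_{3,-3}(Ω₂) = (-0.024140, 0.016955) ; Δ = (-0.000955, 0.000276)
  [-2]  conj(Y_{3,-2})(Ω₁) = (0.116668, -0.126644) ; Y_{3,-2}(Ω₂) = (-0.127714, -0.094889) ; Δ = (-0.026917, 0.005104)
  [-1]  conj(Y_{3,-1})(Ω₁) = (-0.171967, -0.392236) ; Y_{3,-1}(Ω₂) = (0.132010, -0.399027) ; Δ = (-0.179214, 0.016840)
  [+0]  conj(Y_{3,0})(Ω₁) = (-0.358646, -0.000000) ; Y_{3,0}(Ω₂) = (0.389069, 0.000000) ; Δ = (-0.139538, -0.000000)
  [+1]  conj(Y_{3,1})(Ω₁) = (0.171967, -0.392236) ; Y_{3,1}(Ω₂) = (-0.132010, -0.399027) ; Δ = (-0.179214, -0.016840)
  [+2]  conj(Y_{3,2})(Ω₁) = (0.116668, 0.126644) ; Y_{3,2}(Ω₂) = (-0.127714, 0.094889) ; Δ = (-0.026917, -0.005104)
  [+3]  conj(Y_{3,3})(Ω₁) = (-0.031865, 0.010958) ; Y_{3,3}(Ω₂) = (0.024140, 0.016955) ; Δ = (-0.000955, -0.000276)
Total Σ_m = (-0.553711, 0.000000). Multiply by 1.795196: (-0.994019, 0.000000). P_3(cos γ) = -0.994019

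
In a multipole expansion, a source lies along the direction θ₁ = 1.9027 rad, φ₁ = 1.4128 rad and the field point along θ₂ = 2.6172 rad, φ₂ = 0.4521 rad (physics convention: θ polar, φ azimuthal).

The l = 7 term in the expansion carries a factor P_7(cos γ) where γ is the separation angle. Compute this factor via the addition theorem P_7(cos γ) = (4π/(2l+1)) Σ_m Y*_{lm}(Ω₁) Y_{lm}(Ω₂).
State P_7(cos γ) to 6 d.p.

0.304072

Addition theorem: P_7(cos γ) = (4π/15) Σ_m Y*_{lm}(Ω₁) Y_{lm}(Ω₂), m = −7…7:
  term(m=-7) = (0.001204, 0.000569)   from Y*(Ω₁)=(-0.301772, -0.151329), Y(Ω₂)=(-0.003943, 0.000091)
  term(m=-6) = (0.009645, -0.005510)   from Y*(Ω₁)=(0.253950, -0.353606), Y(Ω₂)=(0.023203, 0.010613)
  term(m=-5) = (0.000968, -0.010592)   from Y*(Ω₁)=(0.074862, 0.074179), Y(Ω₂)=(-0.064217, -0.077853)
  term(m=-4) = (0.063627, 0.053723)   from Y*(Ω₁)=(0.249671, -0.182799), Y(Ω₂)=(0.063343, 0.261554)
  term(m=-3) = (0.101700, -0.026999)   from Y*(Ω₁)=(0.102220, 0.199261), Y(Ω₂)=(0.100010, -0.459080)
  term(m=-2) = (-0.033724, 0.092216)   from Y*(Ω₁)=(0.213654, -0.069854), Y(Ω₂)=(-0.270089, 0.343307)
  term(m=-1) = (-0.006057, -0.008665)   from Y*(Ω₁)=(0.040541, 0.254458), Y(Ω₂)=(-0.036909, 0.017925)
  term(m=+0) = (0.088236, 0.000000)   from Y*(Ω₁)=(0.196998, -0.000000), Y(Ω₂)=(0.447903, 0.000000)
  term(m=+1) = (-0.006057, 0.008665)   from Y*(Ω₁)=(-0.040541, 0.254458), Y(Ω₂)=(0.036909, 0.017925)
  term(m=+2) = (-0.033724, -0.092216)   from Y*(Ω₁)=(0.213654, 0.069854), Y(Ω₂)=(-0.270089, -0.343307)
  term(m=+3) = (0.101700, 0.026999)   from Y*(Ω₁)=(-0.102220, 0.199261), Y(Ω₂)=(-0.100010, -0.459080)
  term(m=+4) = (0.063627, -0.053723)   from Y*(Ω₁)=(0.249671, 0.182799), Y(Ω₂)=(0.063343, -0.261554)
  term(m=+5) = (0.000968, 0.010592)   from Y*(Ω₁)=(-0.074862, 0.074179), Y(Ω₂)=(0.064217, -0.077853)
  term(m=+6) = (0.009645, 0.005510)   from Y*(Ω₁)=(0.253950, 0.353606), Y(Ω₂)=(0.023203, -0.010613)
  term(m=+7) = (0.001204, -0.000569)   from Y*(Ω₁)=(0.301772, -0.151329), Y(Ω₂)=(0.003943, 0.000091)
Total Σ_m = (0.362959, -0.000000). Multiply by 0.837758: (0.304072, -0.000000). P_7(cos γ) = 0.304072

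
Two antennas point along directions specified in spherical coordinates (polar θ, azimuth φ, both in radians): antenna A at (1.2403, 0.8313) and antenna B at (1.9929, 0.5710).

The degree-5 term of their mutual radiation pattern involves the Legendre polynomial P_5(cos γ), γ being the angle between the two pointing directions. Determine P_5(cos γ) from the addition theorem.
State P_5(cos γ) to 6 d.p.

Expand P_5 via completeness: Σ_{m} conj(Y_{5,m}) at Ω₁ times Y_{5,m} at Ω₂ —
  term(m=-5) = +0.027413+0.099322i   from Y*(Ω₁)=-0.185443-0.298506i, Y(Ω₂)=-0.281239-0.082883i
  term(m=-4) = -0.080200-0.137006i   from Y*(Ω₁)=-0.374850-0.069609i, Y(Ω₂)=+0.272429+0.314905i
  term(m=-3) = -0.001456-0.001443i   from Y*(Ω₁)=+0.012193-0.009225i, Y(Ω₂)=-0.019002-0.132722i
  term(m=-2) = -0.083767-0.048028i   from Y*(Ω₁)=+0.030858-0.335187i, Y(Ω₂)=+0.119270-0.260890i
  term(m=-1) = +0.015656+0.004170i   from Y*(Ω₁)=-0.049291-0.054037i, Y(Ω₂)=-0.186374+0.119723i
  term(m=+0) = -0.076102+0.000000i   from Y*(Ω₁)=+0.316028-0.000000i, Y(Ω₂)=-0.240808+0.000000i
  term(m=+1) = +0.015656-0.004170i   from Y*(Ω₁)=+0.049291-0.054037i, Y(Ω₂)=+0.186374+0.119723i
  term(m=+2) = -0.083767+0.048028i   from Y*(Ω₁)=+0.030858+0.335187i, Y(Ω₂)=+0.119270+0.260890i
  term(m=+3) = -0.001456+0.001443i   from Y*(Ω₁)=-0.012193-0.009225i, Y(Ω₂)=+0.019002-0.132722i
  term(m=+4) = -0.080200+0.137006i   from Y*(Ω₁)=-0.374850+0.069609i, Y(Ω₂)=+0.272429-0.314905i
  term(m=+5) = +0.027413-0.099322i   from Y*(Ω₁)=+0.185443-0.298506i, Y(Ω₂)=+0.281239-0.082883i
Σ over m = -0.320809+0.000000i; ×(4π/11) → -0.366491+0.000000i. Real part: -0.366491

-0.366491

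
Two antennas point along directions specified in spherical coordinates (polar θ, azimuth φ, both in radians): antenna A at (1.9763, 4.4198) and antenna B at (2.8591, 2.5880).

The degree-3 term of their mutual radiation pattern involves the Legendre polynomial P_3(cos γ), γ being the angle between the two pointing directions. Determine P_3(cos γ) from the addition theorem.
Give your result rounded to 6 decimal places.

Addition theorem: P_3(cos γ) = (4π/7) Σ_m Y*_{lm}(Ω₁) Y_{lm}(Ω₂), m = −3…3:
  term(m=-3) = (0.002064, -0.002074)   from Y*(Ω₁)=(0.249048, 0.206820), Y(Ω₂)=(0.000812, -0.009000)
  term(m=-2) = (-0.022504, -0.012945)   from Y*(Ω₁)=(0.283777, -0.188029), Y(Ω₂)=(-0.034103, -0.068213)
  term(m=-1) = (0.005533, -0.020716)   from Y*(Ω₁)=(0.019009, 0.063103), Y(Ω₂)=(-0.276754, -0.171050)
  term(m=+0) = (-0.188907, 0.000000)   from Y*(Ω₁)=(0.327092, -0.000000), Y(Ω₂)=(-0.577534, 0.000000)
  term(m=+1) = (0.005533, 0.020716)   from Y*(Ω₁)=(-0.019009, 0.063103), Y(Ω₂)=(0.276754, -0.171050)
  term(m=+2) = (-0.022504, 0.012945)   from Y*(Ω₁)=(0.283777, 0.188029), Y(Ω₂)=(-0.034103, 0.068213)
  term(m=+3) = (0.002064, 0.002074)   from Y*(Ω₁)=(-0.249048, 0.206820), Y(Ω₂)=(-0.000812, -0.009000)
Σ over m = (-0.218720, 0.000000); ×(4π/7) → (-0.392646, 0.000000). Real part: -0.392646

-0.392646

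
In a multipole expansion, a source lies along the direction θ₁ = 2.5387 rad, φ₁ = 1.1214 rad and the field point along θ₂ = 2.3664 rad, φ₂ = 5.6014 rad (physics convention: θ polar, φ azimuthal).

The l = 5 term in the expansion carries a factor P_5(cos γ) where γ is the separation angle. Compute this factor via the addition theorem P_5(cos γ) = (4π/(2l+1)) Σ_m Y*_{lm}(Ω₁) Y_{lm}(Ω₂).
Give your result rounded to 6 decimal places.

0.096573

Addition theorem: P_5(cos γ) = (4π/11) Σ_m Y*_{lm}(Ω₁) Y_{lm}(Ω₂), m = −5…5:
  term(m=-5) = -0.00195 + 0.00084j   from Y*(Ω₁)=0.02122 - 0.01703j, Y(Ω₂)=-0.07516 - 0.02058j
  term(m=-4) = 0.01880 + 0.02519j   from Y*(Ω₁)=0.02810 + 0.12178j, Y(Ω₂)=0.23021 - 0.10128j
  term(m=-3) = 0.08807 - 0.10517j   from Y*(Ω₁)=-0.31411 - 0.07110j, Y(Ω₂)=-0.19463 + 0.37887j
  term(m=-2) = -0.13070 - 0.06554j   from Y*(Ω₁)=0.28933 - 0.36370j, Y(Ω₂)=-0.06473 - 0.30788j
  term(m=-1) = 0.00741 - 0.03130j   from Y*(Ω₁)=0.09217 + 0.19111j, Y(Ω₂)=-0.11772 - 0.09554j
  term(m=+0) = 0.12127 + 0.00000j   from Y*(Ω₁)=0.33644 + 0.00000j, Y(Ω₂)=0.36045 + 0.00000j
  term(m=+1) = 0.00741 + 0.03130j   from Y*(Ω₁)=-0.09217 + 0.19111j, Y(Ω₂)=0.11772 - 0.09554j
  term(m=+2) = -0.13070 + 0.06554j   from Y*(Ω₁)=0.28933 + 0.36370j, Y(Ω₂)=-0.06473 + 0.30788j
  term(m=+3) = 0.08807 + 0.10517j   from Y*(Ω₁)=0.31411 - 0.07110j, Y(Ω₂)=0.19463 + 0.37887j
  term(m=+4) = 0.01880 - 0.02519j   from Y*(Ω₁)=0.02810 - 0.12178j, Y(Ω₂)=0.23021 + 0.10128j
  term(m=+5) = -0.00195 - 0.00084j   from Y*(Ω₁)=-0.02122 - 0.01703j, Y(Ω₂)=0.07516 - 0.02058j
Σ over m = 0.08454 - 0.00000j; ×(4π/11) → 0.09657 - 0.00000j. Real part: 0.096573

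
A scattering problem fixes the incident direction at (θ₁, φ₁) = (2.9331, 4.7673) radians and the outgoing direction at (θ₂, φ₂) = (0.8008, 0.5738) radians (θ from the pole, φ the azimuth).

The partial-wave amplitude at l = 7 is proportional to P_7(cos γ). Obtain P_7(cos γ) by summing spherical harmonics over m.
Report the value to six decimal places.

Summing Y*_{l m}(θ₁,φ₁)·Y_{l m}(θ₂,φ₂) over m ∈ [−7, 7]; prefactor 4π/(2·7+1) = 0.837758:
  [-7]  conj(Y_{7,-7})(Ω₁) = -0.000003+0.000008i ; Y_{7,-7}(Ω₂) = -0.031504+0.037724i ; Δ = -0.000000-0.000000i
  [-6]  conj(Y_{7,-6})(Ω₁) = +0.000136+0.000047i ; Y_{7,-6}(Ω₂) = -0.170289+0.052902i ; Δ = -0.000026-0.000001i
  [-5]  conj(Y_{7,-5})(Ω₁) = +0.000432-0.001535i ; Y_{7,-5}(Ω₂) = -0.357160-0.099844i ; Δ = -0.000308+0.000505i
  [-4]  conj(Y_{7,-4})(Ω₁) = -0.012145-0.002711i ; Y_{7,-4}(Ω₂) = -0.296749-0.335352i ; Δ = +0.002695+0.004878i
  [-3]  conj(Y_{7,-3})(Ω₁) = -0.011397+0.068556i ; Y_{7,-3}(Ω₂) = -0.028241-0.186098i ; Δ = +0.013080+0.000185i
  [-2]  conj(Y_{7,-2})(Ω₁) = +0.265447+0.029270i ; Y_{7,-2}(Ω₂) = -0.108911+0.241803i ; Δ = -0.035988+0.060998i
  [-1]  conj(Y_{7,-1})(Ω₁) = +0.034040-0.619287i ; Y_{7,-1}(Ω₂) = -0.269673+0.174301i ; Δ = +0.098763+0.172938i
  [+0]  conj(Y_{7,0})(Ω₁) = -0.521249-0.000000i ; Y_{7,0}(Ω₂) = +0.177206+0.000000i ; Δ = -0.092368-0.000000i
  [+1]  conj(Y_{7,1})(Ω₁) = -0.034040-0.619287i ; Y_{7,1}(Ω₂) = +0.269673+0.174301i ; Δ = +0.098763-0.172938i
  [+2]  conj(Y_{7,2})(Ω₁) = +0.265447-0.029270i ; Y_{7,2}(Ω₂) = -0.108911-0.241803i ; Δ = -0.035988-0.060998i
  [+3]  conj(Y_{7,3})(Ω₁) = +0.011397+0.068556i ; Y_{7,3}(Ω₂) = +0.028241-0.186098i ; Δ = +0.013080-0.000185i
  [+4]  conj(Y_{7,4})(Ω₁) = -0.012145+0.002711i ; Y_{7,4}(Ω₂) = -0.296749+0.335352i ; Δ = +0.002695-0.004878i
  [+5]  conj(Y_{7,5})(Ω₁) = -0.000432-0.001535i ; Y_{7,5}(Ω₂) = +0.357160-0.099844i ; Δ = -0.000308-0.000505i
  [+6]  conj(Y_{7,6})(Ω₁) = +0.000136-0.000047i ; Y_{7,6}(Ω₂) = -0.170289-0.052902i ; Δ = -0.000026+0.000001i
  [+7]  conj(Y_{7,7})(Ω₁) = +0.000003+0.000008i ; Y_{7,7}(Ω₂) = +0.031504+0.037724i ; Δ = -0.000000+0.000000i
Accumulated sum +0.064065-0.000000i; after 4π/(2l+1) scaling, +0.053671-0.000000i ⇒ P_7 = 0.053671

0.053671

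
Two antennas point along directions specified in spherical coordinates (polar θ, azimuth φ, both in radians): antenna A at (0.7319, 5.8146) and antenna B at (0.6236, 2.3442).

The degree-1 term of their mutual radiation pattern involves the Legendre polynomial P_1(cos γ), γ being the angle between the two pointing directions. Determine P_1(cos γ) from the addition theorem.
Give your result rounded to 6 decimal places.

0.234543

Expand P_1 via completeness: Σ_{m} conj(Y_{1,m}) at Ω₁ times Y_{1,m} at Ω₂ —
  [-1]  conj(Y_{1,-1})(Ω₁) = +0.206000-0.104275i ; Y_{1,-1}(Ω₂) = -0.140941-0.144363i ; Δ = -0.044087-0.015042i
  [+0]  conj(Y_{1,0})(Ω₁) = +0.363474-0.000000i ; Y_{1,0}(Ω₂) = +0.396638+0.000000i ; Δ = +0.144168+0.000000i
  [+1]  conj(Y_{1,1})(Ω₁) = -0.206000-0.104275i ; Y_{1,1}(Ω₂) = +0.140941-0.144363i ; Δ = -0.044087+0.015042i
Accumulated sum +0.055993+0.000000i; after 4π/(2l+1) scaling, +0.234543+0.000000i ⇒ P_1 = 0.234543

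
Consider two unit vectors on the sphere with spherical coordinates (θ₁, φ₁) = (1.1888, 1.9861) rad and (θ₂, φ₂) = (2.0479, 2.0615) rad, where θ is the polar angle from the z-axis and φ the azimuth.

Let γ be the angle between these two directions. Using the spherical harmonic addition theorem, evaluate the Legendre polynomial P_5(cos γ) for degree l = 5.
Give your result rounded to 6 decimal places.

Addition theorem: P_5(cos γ) = (4π/11) Σ_m Y*_{lm}(Ω₁) Y_{lm}(Ω₂), m = −5…5:
  [-5]  conj(Y_{5,-5})(Ω₁) = (-0.279332, -0.154682) ; Y_{5,-5}(Ω₂) = (-0.163049, 0.198332) ; Δ = (0.076223, -0.030180)
  [-4]  conj(Y_{5,-4})(Ω₁) = (-0.036627, 0.403976) ; Y_{5,-4}(Ω₂) = (0.160351, 0.387868) ; Δ = (-0.162562, 0.050572)
  [-3]  conj(Y_{5,-3})(Ω₁) = (0.065654, -0.022113) ; Y_{5,-3}(Ω₂) = (0.216677, 0.021452) ; Δ = (0.014700, -0.003383)
  [-2]  conj(Y_{5,-2})(Ω₁) = (0.213930, 0.234204) ; Y_{5,-2}(Ω₂) = (-0.125415, 0.187558) ; Δ = (-0.070757, 0.010752)
  [-1]  conj(Y_{5,-1})(Ω₁) = (0.064743, -0.146826) ; Y_{5,-1}(Ω₂) = (0.136544, 0.255561) ; Δ = (0.046363, -0.003502)
  [+0]  conj(Y_{5,0})(Ω₁) = (0.282908, -0.000000) ; Y_{5,0}(Ω₂) = (-0.163282, 0.000000) ; Δ = (-0.046194, 0.000000)
  [+1]  conj(Y_{5,1})(Ω₁) = (-0.064743, -0.146826) ; Y_{5,1}(Ω₂) = (-0.136544, 0.255561) ; Δ = (0.046363, 0.003502)
  [+2]  conj(Y_{5,2})(Ω₁) = (0.213930, -0.234204) ; Y_{5,2}(Ω₂) = (-0.125415, -0.187558) ; Δ = (-0.070757, -0.010752)
  [+3]  conj(Y_{5,3})(Ω₁) = (-0.065654, -0.022113) ; Y_{5,3}(Ω₂) = (-0.216677, 0.021452) ; Δ = (0.014700, 0.003383)
  [+4]  conj(Y_{5,4})(Ω₁) = (-0.036627, -0.403976) ; Y_{5,4}(Ω₂) = (0.160351, -0.387868) ; Δ = (-0.162562, -0.050572)
  [+5]  conj(Y_{5,5})(Ω₁) = (0.279332, -0.154682) ; Y_{5,5}(Ω₂) = (0.163049, 0.198332) ; Δ = (0.076223, 0.030180)
Accumulated sum (-0.238259, 0.000000); after 4π/(2l+1) scaling, (-0.272187, 0.000000) ⇒ P_5 = -0.272187

-0.272187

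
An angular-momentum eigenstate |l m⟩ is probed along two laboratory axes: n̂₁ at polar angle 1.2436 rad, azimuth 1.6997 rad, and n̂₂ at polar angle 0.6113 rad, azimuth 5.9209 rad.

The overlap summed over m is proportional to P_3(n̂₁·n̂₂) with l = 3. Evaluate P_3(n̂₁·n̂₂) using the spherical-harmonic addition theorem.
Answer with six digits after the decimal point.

-0.010258

Expand P_3 via completeness: Σ_{m} conj(Y_{3,m}) at Ω₁ times Y_{3,m} at Ω₂ —
  [-3]  conj(Y_{3,-3})(Ω₁) = (0.133615, -0.328118) ; Y_{3,-3}(Ω₂) = (0.036699, 0.069820) ; Δ = (0.027813, -0.002713)
  [-2]  conj(Y_{3,-2})(Ω₁) = (-0.284795, -0.075093) ; Y_{3,-2}(Ω₂) = (0.206422, 0.182722) ; Δ = (-0.045067, -0.067539)
  [-1]  conj(Y_{3,-1})(Ω₁) = (0.019023, -0.146754) ; Y_{3,-1}(Ω₂) = (0.408114, 0.154681) ; Δ = (0.030463, -0.056950)
  [+0]  conj(Y_{3,0})(Ω₁) = (-0.297864, -0.000000) ; Y_{3,0}(Ω₂) = (0.107877, 0.000000) ; Δ = (-0.032133, -0.000000)
  [+1]  conj(Y_{3,1})(Ω₁) = (-0.019023, -0.146754) ; Y_{3,1}(Ω₂) = (-0.408114, 0.154681) ; Δ = (0.030463, 0.056950)
  [+2]  conj(Y_{3,2})(Ω₁) = (-0.284795, 0.075093) ; Y_{3,2}(Ω₂) = (0.206422, -0.182722) ; Δ = (-0.045067, 0.067539)
  [+3]  conj(Y_{3,3})(Ω₁) = (-0.133615, -0.328118) ; Y_{3,3}(Ω₂) = (-0.036699, 0.069820) ; Δ = (0.027813, 0.002713)
Accumulated sum (-0.005714, 0.000000); after 4π/(2l+1) scaling, (-0.010258, 0.000000) ⇒ P_3 = -0.010258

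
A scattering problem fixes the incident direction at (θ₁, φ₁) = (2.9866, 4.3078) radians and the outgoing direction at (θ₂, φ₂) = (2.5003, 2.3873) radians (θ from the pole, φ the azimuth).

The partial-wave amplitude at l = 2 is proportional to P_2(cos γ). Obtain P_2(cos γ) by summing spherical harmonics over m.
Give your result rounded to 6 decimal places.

0.366574

Summing Y*_{l m}(θ₁,φ₁)·Y_{l m}(θ₂,φ₂) over m ∈ [−2, 2]; prefactor 4π/(2·2+1) = 2.513274:
  m=-2: Y*=-0.00635 + 0.00666j  Y=0.00859 + 0.13797j  product -0.00097 - 0.00082j
  m=-1: Y*=0.04638 + 0.10832j  Y=0.26989 + 0.25360j  product -0.01495 + 0.04100j
  m=+0: Y*=0.60823 + 0.00000j  Y=0.29216 + 0.00000j  product 0.17770 + 0.00000j
  m=+1: Y*=-0.04638 + 0.10832j  Y=-0.26989 + 0.25360j  product -0.01495 - 0.04100j
  m=+2: Y*=-0.00635 - 0.00666j  Y=0.00859 - 0.13797j  product -0.00097 + 0.00082j
Σ over m = 0.14586 - 0.00000j; ×(4π/5) → 0.36657 - 0.00000j. Real part: 0.366574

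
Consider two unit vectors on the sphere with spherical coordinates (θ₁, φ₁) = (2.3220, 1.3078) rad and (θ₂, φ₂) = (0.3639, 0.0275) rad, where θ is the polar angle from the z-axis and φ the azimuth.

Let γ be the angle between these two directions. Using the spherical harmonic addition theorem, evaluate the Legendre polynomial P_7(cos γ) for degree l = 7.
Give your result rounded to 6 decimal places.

-0.312764

Summing Y*_{l m}(θ₁,φ₁)·Y_{l m}(θ₂,φ₂) over m ∈ [−7, 7]; prefactor 4π/(2·7+1) = 0.837758:
  m=-7: -0.053682+0.014867i × +0.000355-0.000069i = -0.000018+0.000009i  (running Σ = -0.000018+0.000009i)
  m=-6: -0.001398-0.194628i × +0.003506-0.000584i = -0.000119-0.000682i  (running Σ = -0.000137-0.000673i)
  m=-5: +0.374282+0.097892i × +0.021494-0.002974i = +0.008336+0.000991i  (running Σ = +0.008199+0.000318i)
  m=-4: -0.216550+0.379257i × +0.091376-0.010092i = -0.015960+0.036841i  (running Σ = -0.007761+0.037159i)
  m=-3: -0.100719-0.099998i × +0.270563-0.022372i = -0.029488-0.024803i  (running Σ = -0.037249+0.012356i)
  m=-2: -0.257045+0.149226i × +0.517825-0.028509i = -0.128850+0.084601i  (running Σ = -0.166099+0.096958i)
  m=-1: -0.074783-0.277765i × +0.479781-0.013197i = -0.039545-0.132279i  (running Σ = -0.205644-0.035322i)
  m=0: -0.220072-0.000000i × -0.172461+0.000000i = +0.037954+0.000000i  (running Σ = -0.167690-0.035322i)
  m=1: +0.074783-0.277765i × -0.479781-0.013197i = -0.039545+0.132279i  (running Σ = -0.207236+0.096958i)
  m=2: -0.257045-0.149226i × +0.517825+0.028509i = -0.128850-0.084601i  (running Σ = -0.336085+0.012356i)
  m=3: +0.100719-0.099998i × -0.270563-0.022372i = -0.029488+0.024803i  (running Σ = -0.365573+0.037159i)
  m=4: -0.216550-0.379257i × +0.091376+0.010092i = -0.015960-0.036841i  (running Σ = -0.381533+0.000318i)
  m=5: -0.374282+0.097892i × -0.021494-0.002974i = +0.008336-0.000991i  (running Σ = -0.373198-0.000673i)
  m=6: -0.001398+0.194628i × +0.003506+0.000584i = -0.000119+0.000682i  (running Σ = -0.373316+0.000009i)
  m=7: +0.053682+0.014867i × -0.000355-0.000069i = -0.000018-0.000009i  (running Σ = -0.373334-0.000000i)
Σ over m = -0.373334-0.000000i; ×(4π/15) → -0.312764-0.000000i. Real part: -0.312764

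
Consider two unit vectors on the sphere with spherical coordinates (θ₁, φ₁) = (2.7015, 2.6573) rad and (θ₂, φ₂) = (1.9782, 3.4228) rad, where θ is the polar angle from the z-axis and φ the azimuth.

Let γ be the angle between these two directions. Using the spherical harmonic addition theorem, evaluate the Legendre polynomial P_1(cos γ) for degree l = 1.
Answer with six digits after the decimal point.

Term-by-term m-sum for l=1 (normalisation 4π/3 = 4.188790):
  m=-1: Y*=(-0.130263, 0.068528)  Y=(-0.304756, 0.088033)  product (0.033666, -0.032352)
  m=+0: Y*=(-0.442045, -0.000000)  Y=(-0.193597, 0.000000)  product (0.085579, 0.000000)
  m=+1: Y*=(0.130263, 0.068528)  Y=(0.304756, 0.088033)  product (0.033666, 0.032352)
Accumulated sum (0.152910, 0.000000); after 4π/(2l+1) scaling, (0.640508, 0.000000) ⇒ P_1 = 0.640508

0.640508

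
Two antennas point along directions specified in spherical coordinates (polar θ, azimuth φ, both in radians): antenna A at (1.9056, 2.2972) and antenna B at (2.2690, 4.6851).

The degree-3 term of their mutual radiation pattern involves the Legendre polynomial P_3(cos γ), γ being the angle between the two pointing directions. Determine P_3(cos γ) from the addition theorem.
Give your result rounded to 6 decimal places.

Term-by-term m-sum for l=3 (normalisation 4π/7 = 1.795196):
  [-3]  conj(Y_{3,-3})(Ω₁) = 0.28844 + 0.20091j ; Y_{3,-3}(Ω₂) = 0.01533 - 0.18689j ; Δ = 0.04197 - 0.05083j
  [-2]  conj(Y_{3,-2})(Ω₁) = 0.03526 + 0.29747j ; Y_{3,-2}(Ω₂) = 0.38491 + 0.02103j ; Δ = 0.00732 + 0.11524j
  [-1]  conj(Y_{3,-1})(Ω₁) = 0.09329 - 0.10500j ; Y_{3,-1}(Ω₂) = -0.00720 + 0.26385j ; Δ = 0.02703 + 0.02537j
  [+0]  conj(Y_{3,0})(Ω₁) = 0.30166 + 0.00000j ; Y_{3,0}(Ω₂) = 0.22400 + 0.00000j ; Δ = 0.06757 + 0.00000j
  [+1]  conj(Y_{3,1})(Ω₁) = -0.09329 - 0.10500j ; Y_{3,1}(Ω₂) = 0.00720 + 0.26385j ; Δ = 0.02703 - 0.02537j
  [+2]  conj(Y_{3,2})(Ω₁) = 0.03526 - 0.29747j ; Y_{3,2}(Ω₂) = 0.38491 - 0.02103j ; Δ = 0.00732 - 0.11524j
  [+3]  conj(Y_{3,3})(Ω₁) = -0.28844 + 0.20091j ; Y_{3,3}(Ω₂) = -0.01533 - 0.18689j ; Δ = 0.04197 + 0.05083j
Σ over m = 0.22022 + 0.00000j; ×(4π/7) → 0.39534 + 0.00000j. Real part: 0.395339

0.395339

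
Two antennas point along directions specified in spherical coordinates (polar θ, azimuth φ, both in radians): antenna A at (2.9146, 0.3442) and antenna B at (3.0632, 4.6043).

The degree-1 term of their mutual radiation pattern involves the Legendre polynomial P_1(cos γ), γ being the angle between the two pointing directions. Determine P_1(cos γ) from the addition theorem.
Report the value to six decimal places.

0.963653

Term-by-term m-sum for l=1 (normalisation 4π/3 = 4.188790):
  m=-1: Y*=+0.073192+0.026237i  Y=-0.002919+0.026899i  product -0.000919+0.001892i
  m=+0: Y*=-0.476069-0.000000i  Y=-0.487102+0.000000i  product +0.231894+0.000000i
  m=+1: Y*=-0.073192+0.026237i  Y=+0.002919+0.026899i  product -0.000919-0.001892i
Σ over m = +0.230055+0.000000i; ×(4π/3) → +0.963653+0.000000i. Real part: 0.963653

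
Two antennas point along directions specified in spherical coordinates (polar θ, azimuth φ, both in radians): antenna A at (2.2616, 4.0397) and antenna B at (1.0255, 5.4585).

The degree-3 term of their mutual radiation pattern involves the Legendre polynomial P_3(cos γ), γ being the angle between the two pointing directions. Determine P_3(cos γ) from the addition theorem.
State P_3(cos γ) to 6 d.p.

Summing Y*_{l m}(θ₁,φ₁)·Y_{l m}(θ₂,φ₂) over m ∈ [−3, 3]; prefactor 4π/(2·3+1) = 1.795196:
  [-3]  conj(Y_{3,-3})(Ω₁) = 0.17223 - 0.08262j ; Y_{3,-3}(Ω₂) = -0.20478 + 0.16142j ; Δ = -0.02193 + 0.04472j
  [-2]  conj(Y_{3,-2})(Ω₁) = 0.08646 - 0.37703j ; Y_{3,-2}(Ω₂) = -0.03041 + 0.38628j ; Δ = 0.14301 + 0.04486j
  [-1]  conj(Y_{3,-1})(Ω₁) = -0.15984 - 0.20064j ; Y_{3,-1}(Ω₂) = 0.06473 + 0.07002j ; Δ = 0.00370 - 0.02418j
  [+0]  conj(Y_{3,0})(Ω₁) = 0.23068 + 0.00000j ; Y_{3,0}(Ω₂) = -0.32032 + 0.00000j ; Δ = -0.07389 + 0.00000j
  [+1]  conj(Y_{3,1})(Ω₁) = 0.15984 - 0.20064j ; Y_{3,1}(Ω₂) = -0.06473 + 0.07002j ; Δ = 0.00370 + 0.02418j
  [+2]  conj(Y_{3,2})(Ω₁) = 0.08646 + 0.37703j ; Y_{3,2}(Ω₂) = -0.03041 - 0.38628j ; Δ = 0.14301 - 0.04486j
  [+3]  conj(Y_{3,3})(Ω₁) = -0.17223 - 0.08262j ; Y_{3,3}(Ω₂) = 0.20478 + 0.16142j ; Δ = -0.02193 - 0.04472j
Accumulated sum 0.17567 + 0.00000j; after 4π/(2l+1) scaling, 0.31536 + 0.00000j ⇒ P_3 = 0.315355

0.315355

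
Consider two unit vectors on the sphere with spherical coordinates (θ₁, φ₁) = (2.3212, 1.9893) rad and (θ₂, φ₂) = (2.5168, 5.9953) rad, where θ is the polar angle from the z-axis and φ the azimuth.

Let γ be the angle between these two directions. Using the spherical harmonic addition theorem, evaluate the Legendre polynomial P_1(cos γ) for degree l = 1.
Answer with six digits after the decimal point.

Term-by-term m-sum for l=1 (normalisation 4π/3 = 4.188790):
  m=-1: -0.10270 + 0.23089j × 0.19377 + 0.05738j = -0.03315 + 0.03885j  (running Σ = -0.03315 + 0.03885j)
  m=0: -0.33319 + 0.00000j × -0.39630 + 0.00000j = 0.13204 + 0.00000j  (running Σ = 0.09890 + 0.03885j)
  m=1: 0.10270 + 0.23089j × -0.19377 + 0.05738j = -0.03315 - 0.03885j  (running Σ = 0.06575 + 0.00000j)
Total Σ_m = 0.06575 + 0.00000j. Multiply by 4.188790: 0.27541 + 0.00000j. P_1(cos γ) = 0.275409

0.275409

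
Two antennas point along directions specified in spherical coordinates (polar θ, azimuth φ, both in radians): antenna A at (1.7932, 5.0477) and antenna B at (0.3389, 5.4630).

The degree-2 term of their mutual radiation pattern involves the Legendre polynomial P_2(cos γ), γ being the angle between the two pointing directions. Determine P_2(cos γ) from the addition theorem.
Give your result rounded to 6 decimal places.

-0.488207

Addition theorem: P_2(cos γ) = (4π/5) Σ_m Y*_{lm}(Ω₁) Y_{lm}(Ω₂), m = −2…2:
  m=-2: (-0.287897, -0.228380) × (-0.002968, 0.042589) = (0.010581, -0.011583)  (running Σ = (0.010581, -0.011583))
  m=-1: (-0.054693, 0.156951) × (0.165218, 0.177133) = (-0.036837, 0.016243)  (running Σ = (-0.026257, 0.004660))
  m=0: (-0.269357, -0.000000) × (0.526209, 0.000000) = (-0.141738, -0.000000)  (running Σ = (-0.167995, 0.004660))
  m=1: (0.054693, 0.156951) × (-0.165218, 0.177133) = (-0.036837, -0.016243)  (running Σ = (-0.204832, -0.011583))
  m=2: (-0.287897, 0.228380) × (-0.002968, -0.042589) = (0.010581, 0.011583)  (running Σ = (-0.194251, 0.000000))
Total Σ_m = (-0.194251, 0.000000). Multiply by 2.513274: (-0.488207, 0.000000). P_2(cos γ) = -0.488207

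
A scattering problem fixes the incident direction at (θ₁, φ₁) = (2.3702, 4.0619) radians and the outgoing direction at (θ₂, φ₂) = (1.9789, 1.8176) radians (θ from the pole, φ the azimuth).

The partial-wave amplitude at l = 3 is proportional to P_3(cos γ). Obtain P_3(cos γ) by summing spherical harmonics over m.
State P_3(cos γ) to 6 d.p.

Summing Y*_{l m}(θ₁,φ₁)·Y_{l m}(θ₂,φ₂) over m ∈ [−3, 3]; prefactor 4π/(2·3+1) = 1.795196:
  m=-3: Y*=(0.131238, -0.052520)  Y=(0.217651, 0.238171)  product (0.041073, 0.019826)
  m=-2: Y*=(0.094918, -0.343207)  Y=(0.300921, -0.161905)  product (-0.027004, -0.118646)
  m=-1: Y*=(-0.214207, -0.281490)  Y=(0.015398, 0.061118)  product (0.013906, -0.017426)
  m=+0: Y*=(0.115040, -0.000000)  Y=(0.327672, 0.000000)  product (0.037695, 0.000000)
  m=+1: Y*=(0.214207, -0.281490)  Y=(-0.015398, 0.061118)  product (0.013906, 0.017426)
  m=+2: Y*=(0.094918, 0.343207)  Y=(0.300921, 0.161905)  product (-0.027004, 0.118646)
  m=+3: Y*=(-0.131238, -0.052520)  Y=(-0.217651, 0.238171)  product (0.041073, -0.019826)
Σ over m = (0.093645, 0.000000); ×(4π/7) → (0.168111, 0.000000). Real part: 0.168111

0.168111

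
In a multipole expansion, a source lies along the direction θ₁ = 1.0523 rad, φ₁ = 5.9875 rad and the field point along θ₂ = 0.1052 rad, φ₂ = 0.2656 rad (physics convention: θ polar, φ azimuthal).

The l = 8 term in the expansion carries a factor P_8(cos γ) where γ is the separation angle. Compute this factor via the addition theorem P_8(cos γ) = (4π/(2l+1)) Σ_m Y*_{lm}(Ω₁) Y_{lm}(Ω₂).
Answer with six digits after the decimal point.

0.132106

Addition theorem: P_8(cos γ) = (4π/17) Σ_m Y*_{lm}(Ω₁) Y_{lm}(Ω₂), m = −8…8:
  term(m=-8) = -0.000000+0.000000i   from Y*(Ω₁)=-0.119143-0.116951i, Y(Ω₂)=-0.000000-0.000000i
  term(m=-7) = -0.000000+0.000000i   from Y*(Ω₁)=-0.182340-0.334565i, Y(Ω₂)=-0.000000-0.000000i
  term(m=-6) = -0.000003+0.000001i   from Y*(Ω₁)=-0.087584-0.424828i, Y(Ω₂)=-0.000000-0.000007i
  term(m=-5) = -0.000016-0.000005i   from Y*(Ω₁)=+0.012566-0.135656i, Y(Ω₂)=+0.000029-0.000119i
  term(m=-4) = +0.000281+0.000352i   from Y*(Ω₁)=-0.106719+0.261064i, Y(Ω₂)=+0.000778-0.001396i
  term(m=-3) = +0.000513+0.004519i   from Y*(Ω₁)=-0.185104+0.227159i, Y(Ω₂)=+0.010848-0.011099i
  term(m=-2) = +0.006745-0.014028i   from Y*(Ω₁)=+0.120733-0.081077i, Y(Ω₂)=+0.092281-0.054218i
  term(m=-1) = +0.128870-0.081026i   from Y*(Ω₁)=+0.310133-0.094471i, Y(Ω₂)=+0.453075-0.123249i
  term(m=+0) = -0.094067-0.000000i   from Y*(Ω₁)=-0.099796-0.000000i, Y(Ω₂)=+0.942595+0.000000i
  term(m=+1) = +0.128870+0.081026i   from Y*(Ω₁)=-0.310133-0.094471i, Y(Ω₂)=-0.453075-0.123249i
  term(m=+2) = +0.006745+0.014028i   from Y*(Ω₁)=+0.120733+0.081077i, Y(Ω₂)=+0.092281+0.054218i
  term(m=+3) = +0.000513-0.004519i   from Y*(Ω₁)=+0.185104+0.227159i, Y(Ω₂)=-0.010848-0.011099i
  term(m=+4) = +0.000281-0.000352i   from Y*(Ω₁)=-0.106719-0.261064i, Y(Ω₂)=+0.000778+0.001396i
  term(m=+5) = -0.000016+0.000005i   from Y*(Ω₁)=-0.012566-0.135656i, Y(Ω₂)=-0.000029-0.000119i
  term(m=+6) = -0.000003-0.000001i   from Y*(Ω₁)=-0.087584+0.424828i, Y(Ω₂)=-0.000000+0.000007i
  term(m=+7) = -0.000000-0.000000i   from Y*(Ω₁)=+0.182340-0.334565i, Y(Ω₂)=+0.000000-0.000000i
  term(m=+8) = -0.000000-0.000000i   from Y*(Ω₁)=-0.119143+0.116951i, Y(Ω₂)=-0.000000+0.000000i
Σ over m = +0.178715-0.000000i; ×(4π/17) → +0.132106-0.000000i. Real part: 0.132106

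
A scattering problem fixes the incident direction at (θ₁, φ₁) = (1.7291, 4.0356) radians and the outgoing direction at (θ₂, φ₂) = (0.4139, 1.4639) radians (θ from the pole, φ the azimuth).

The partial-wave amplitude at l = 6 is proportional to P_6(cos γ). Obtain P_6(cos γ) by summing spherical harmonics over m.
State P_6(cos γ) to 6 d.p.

Summing Y*_{l m}(θ₁,φ₁)·Y_{l m}(θ₂,φ₂) over m ∈ [−6, 6]; prefactor 4π/(2·6+1) = 0.966644:
  [-6]  conj(Y_{6,-6})(Ω₁) = +0.271687-0.356161i ; Y_{6,-6}(Ω₂) = -0.001638-0.001223i ; Δ = -0.000881+0.000251i
  [-5]  conj(Y_{6,-5})(Ω₁) = -0.059450-0.240483i ; Y_{6,-5}(Ω₂) = +0.008212-0.013874i ; Δ = -0.003825-0.001150i
  [-4]  conj(Y_{6,-4})(Ω₁) = +0.223624+0.103762i ; Y_{6,-4}(Ω₂) = +0.069829+0.031821i ; Δ = +0.012314+0.014362i
  [-3]  conj(Y_{6,-3})(Ω₁) = +0.241644-0.119593i ; Y_{6,-3}(Ω₂) = -0.076077+0.229042i ; Δ = +0.009008+0.064445i
  [-2]  conj(Y_{6,-2})(Ω₁) = -0.039224+0.177726i ; Y_{6,-2}(Ω₂) = -0.468454-0.101706i ; Δ = +0.036451-0.079267i
  [-1]  conj(Y_{6,-1})(Ω₁) = +0.171704+0.213731i ; Y_{6,-1}(Ω₂) = +0.049209-0.458584i ; Δ = +0.106463-0.068223i
  [+0]  conj(Y_{6,0})(Ω₁) = -0.164110-0.000000i ; Y_{6,0}(Ω₂) = -0.143794+0.000000i ; Δ = +0.023598+0.000000i
  [+1]  conj(Y_{6,1})(Ω₁) = -0.171704+0.213731i ; Y_{6,1}(Ω₂) = -0.049209-0.458584i ; Δ = +0.106463+0.068223i
  [+2]  conj(Y_{6,2})(Ω₁) = -0.039224-0.177726i ; Y_{6,2}(Ω₂) = -0.468454+0.101706i ; Δ = +0.036451+0.079267i
  [+3]  conj(Y_{6,3})(Ω₁) = -0.241644-0.119593i ; Y_{6,3}(Ω₂) = +0.076077+0.229042i ; Δ = +0.009008-0.064445i
  [+4]  conj(Y_{6,4})(Ω₁) = +0.223624-0.103762i ; Y_{6,4}(Ω₂) = +0.069829-0.031821i ; Δ = +0.012314-0.014362i
  [+5]  conj(Y_{6,5})(Ω₁) = +0.059450-0.240483i ; Y_{6,5}(Ω₂) = -0.008212-0.013874i ; Δ = -0.003825+0.001150i
  [+6]  conj(Y_{6,6})(Ω₁) = +0.271687+0.356161i ; Y_{6,6}(Ω₂) = -0.001638+0.001223i ; Δ = -0.000881-0.000251i
Σ over m = +0.342658-0.000000i; ×(4π/13) → +0.331228-0.000000i. Real part: 0.331228

0.331228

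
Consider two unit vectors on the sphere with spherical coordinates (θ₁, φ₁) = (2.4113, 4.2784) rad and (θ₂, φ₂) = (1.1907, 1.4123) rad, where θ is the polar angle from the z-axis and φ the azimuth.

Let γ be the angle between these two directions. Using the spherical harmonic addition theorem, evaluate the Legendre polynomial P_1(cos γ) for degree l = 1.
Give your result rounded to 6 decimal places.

-0.872512

Summing Y*_{l m}(θ₁,φ₁)·Y_{l m}(θ₂,φ₂) over m ∈ [−1, 1]; prefactor 4π/(2·1+1) = 4.188790:
  term(m=-1) = -0.071156+0.020114i   from Y*(Ω₁)=-0.096913-0.209109i, Y(Ω₂)=+0.050639-0.316814i
  term(m=+0) = -0.065984-0.000000i   from Y*(Ω₁)=-0.363999-0.000000i, Y(Ω₂)=+0.181276+0.000000i
  term(m=+1) = -0.071156-0.020114i   from Y*(Ω₁)=+0.096913-0.209109i, Y(Ω₂)=-0.050639-0.316814i
Accumulated sum -0.208297+0.000000i; after 4π/(2l+1) scaling, -0.872512+0.000000i ⇒ P_1 = -0.872512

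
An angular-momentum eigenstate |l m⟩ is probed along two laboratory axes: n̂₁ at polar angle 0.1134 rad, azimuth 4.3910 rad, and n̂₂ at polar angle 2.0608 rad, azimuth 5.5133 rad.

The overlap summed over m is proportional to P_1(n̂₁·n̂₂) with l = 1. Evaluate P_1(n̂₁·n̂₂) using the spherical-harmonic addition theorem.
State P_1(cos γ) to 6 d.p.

-0.424314

Expand P_1 via completeness: Σ_{m} conj(Y_{1,m}) at Ω₁ times Y_{1,m} at Ω₂ —
  term(m=-1) = 0.00517 - 0.01074j   from Y*(Ω₁)=-0.01235 - 0.03709j, Y(Ω₂)=0.21887 + 0.21218j
  term(m=+0) = -0.11163 + 0.00000j   from Y*(Ω₁)=0.48546 + 0.00000j, Y(Ω₂)=-0.22995 + 0.00000j
  term(m=+1) = 0.00517 + 0.01074j   from Y*(Ω₁)=0.01235 - 0.03709j, Y(Ω₂)=-0.21887 + 0.21218j
Accumulated sum -0.10130 + 0.00000j; after 4π/(2l+1) scaling, -0.42431 + 0.00000j ⇒ P_1 = -0.424314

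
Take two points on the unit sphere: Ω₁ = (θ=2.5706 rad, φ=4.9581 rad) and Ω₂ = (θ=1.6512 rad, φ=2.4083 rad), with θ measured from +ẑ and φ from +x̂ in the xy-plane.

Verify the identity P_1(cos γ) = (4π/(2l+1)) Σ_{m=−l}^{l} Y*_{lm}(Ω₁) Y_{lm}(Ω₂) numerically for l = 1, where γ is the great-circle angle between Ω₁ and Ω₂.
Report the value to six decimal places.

-0.379532

Addition theorem: P_1(cos γ) = (4π/3) Σ_m Y*_{lm}(Ω₁) Y_{lm}(Ω₂), m = −1…1:
  m=-1: Y*=+0.045421-0.181120i  Y=-0.255864-0.230499i  product -0.053370+0.035873i
  m=+0: Y*=-0.411093-0.000000i  Y=-0.039243+0.000000i  product +0.016133+0.000000i
  m=+1: Y*=-0.045421-0.181120i  Y=+0.255864-0.230499i  product -0.053370-0.035873i
Accumulated sum -0.090606+0.000000i; after 4π/(2l+1) scaling, -0.379532+0.000000i ⇒ P_1 = -0.379532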